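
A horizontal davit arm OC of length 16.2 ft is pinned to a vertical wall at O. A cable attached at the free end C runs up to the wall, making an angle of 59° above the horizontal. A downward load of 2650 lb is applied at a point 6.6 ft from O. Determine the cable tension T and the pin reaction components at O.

ΣM about O: T·sin59°·16.2 − 2650·6.6 = 0 → T = 17490/(16.2·0.857167) = 1259.53 ≈ 1260 lb.
ΣF_x = 0: O_x − T·cos59° = 0 → O_x = 1259.53 × 0.515038 = 648.7 lb.
ΣF_y = 0: O_y + T·sin59° − 2650 = 0 → O_y = 2650 − 1259.53 × 0.857167 = 1570 lb.

T = 1260 lb, O_x = 648.7 lb, O_y = 1570 lb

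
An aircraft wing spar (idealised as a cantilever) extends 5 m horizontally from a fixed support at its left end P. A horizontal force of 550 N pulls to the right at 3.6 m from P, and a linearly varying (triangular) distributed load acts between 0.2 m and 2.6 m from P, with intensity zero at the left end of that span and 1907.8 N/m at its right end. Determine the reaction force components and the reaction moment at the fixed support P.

Resultant of the triangular load: ½ × 1907.8 × 2.4 = 2289.36 N, acting at 1.8 m from P (one-third of the span from the peak).
ΣF_x = 0: P_x + 550 = 0 → P_x = -550.0 N.
ΣF_y = 0: P_y − ½·1907.8·2.4 = 0 → P_y = 2289 N.
ΣM about P: M_P − (½·1907.8·2.4)·1.8 = 0 → M_P = 4121 N·m.

P_x = -550.0 N, P_y = 2289 N, M_P = 4121 N·m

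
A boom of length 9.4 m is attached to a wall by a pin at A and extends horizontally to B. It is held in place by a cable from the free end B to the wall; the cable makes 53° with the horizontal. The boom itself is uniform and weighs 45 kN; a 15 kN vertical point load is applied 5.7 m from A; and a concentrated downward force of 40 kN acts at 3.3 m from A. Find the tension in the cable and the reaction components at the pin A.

T = 57.15 kN, A_x = 34.39 kN, A_y = 54.36 kN

ΣM about A: T·sin53°·9.4 − 45·4.7 − 15·5.7 − 40·3.3 = 0 → T = 429/(9.4·0.798636) = 57.1453 ≈ 57.15 kN.
ΣF_x = 0: A_x − T·cos53° = 0 → A_x = 57.1453 × 0.601815 = 34.39 kN.
ΣF_y = 0: A_y + T·sin53° − 45 − 15 − 40 = 0 → A_y = 100 − 57.1453 × 0.798636 = 54.36 kN.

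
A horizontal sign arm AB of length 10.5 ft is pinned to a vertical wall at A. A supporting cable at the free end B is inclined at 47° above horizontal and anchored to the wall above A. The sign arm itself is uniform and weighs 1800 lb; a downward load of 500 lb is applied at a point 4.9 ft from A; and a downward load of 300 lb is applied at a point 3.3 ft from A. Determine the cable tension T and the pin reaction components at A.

ΣM about A: T·sin47°·10.5 − 1800·5.25 − 500·4.9 − 300·3.3 = 0 → T = 12890/(10.5·0.731354) = 1678.56 ≈ 1679 lb.
ΣF_x = 0: A_x − T·cos47° = 0 → A_x = 1678.56 × 0.681998 = 1145 lb.
ΣF_y = 0: A_y + T·sin47° − 1800 − 500 − 300 = 0 → A_y = 2600 − 1678.56 × 0.731354 = 1372 lb.

T = 1679 lb, A_x = 1145 lb, A_y = 1372 lb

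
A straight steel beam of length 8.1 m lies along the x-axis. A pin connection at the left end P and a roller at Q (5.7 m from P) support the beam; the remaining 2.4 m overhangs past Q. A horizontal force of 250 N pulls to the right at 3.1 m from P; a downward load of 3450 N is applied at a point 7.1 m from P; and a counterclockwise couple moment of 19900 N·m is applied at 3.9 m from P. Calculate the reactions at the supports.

P_x = -250.0 N, P_y = 2644 N, Q_y = 806.1 N

ΣM about P: Q_y·5.7 − 3450·7.1 + 19900 = 0 → Q_y = 4595/5.7 = 806.14 ≈ 806.1 N.
ΣF_y = 0: P_y + 806.14 − 3450 = 0 → P_y = 2644 N.
ΣF_x = 0: P_x + 250 = 0 → P_x = -250.0 N.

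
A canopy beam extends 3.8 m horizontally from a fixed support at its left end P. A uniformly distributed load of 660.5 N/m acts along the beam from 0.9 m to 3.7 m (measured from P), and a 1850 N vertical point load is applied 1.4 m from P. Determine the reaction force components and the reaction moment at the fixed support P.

Resultant of the distributed load: 660.5 × 2.8 = 1849.4 N at 2.3 m from P.
ΣF_x = 0: P_x = 0.
ΣF_y = 0: P_y − 660.5·2.8 − 1850 = 0 → P_y = 3699 N.
ΣM about P: M_P − (660.5·2.8)·2.3 − 1850·1.4 = 0 → M_P = 6844 N·m.

P_x = 0, P_y = 3699 N, M_P = 6844 N·m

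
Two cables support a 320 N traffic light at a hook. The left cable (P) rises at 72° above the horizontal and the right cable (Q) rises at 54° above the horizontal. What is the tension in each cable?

T_P = 232.5 N, T_Q = 122.2 N

ΣF_x = 0: −T_P·cos72° + T_Q·cos54° = 0 → T_Q = 0.525731·T_P.
ΣF_y = 0: T_P·sin72° + T_Q·sin54° = 320.
Substitute: T_P·(0.951057 + 0.525731·0.809017) = 320 → T_P = 232.494 ≈ 232.5 N.
Then T_Q = 0.525731 × 232.494 = 122.2 N.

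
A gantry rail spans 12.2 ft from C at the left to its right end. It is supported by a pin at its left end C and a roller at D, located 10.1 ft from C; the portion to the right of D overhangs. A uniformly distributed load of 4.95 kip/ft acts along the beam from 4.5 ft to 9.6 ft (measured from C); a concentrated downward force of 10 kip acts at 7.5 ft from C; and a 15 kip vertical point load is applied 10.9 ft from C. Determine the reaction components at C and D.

Resultant of the distributed load: 4.95 × 5.1 = 25.245 kip at 7.05 ft from C.
Moments about C: D_y·10.1 − (4.95·5.1)·7.05 − 10·7.5 − 15·10.9 = 0 → D_y = 416.47725/10.1 = 41.2354 ≈ 41.24 kip.
ΣF_y = 0: C_y + 41.2354 − 4.95·5.1 − 10 − 15 = 0 → C_y = 9.010 kip.
ΣF_x = 0: no horizontal applied forces, so C_x = 0.

C_x = 0, C_y = 9.010 kip, D_y = 41.24 kip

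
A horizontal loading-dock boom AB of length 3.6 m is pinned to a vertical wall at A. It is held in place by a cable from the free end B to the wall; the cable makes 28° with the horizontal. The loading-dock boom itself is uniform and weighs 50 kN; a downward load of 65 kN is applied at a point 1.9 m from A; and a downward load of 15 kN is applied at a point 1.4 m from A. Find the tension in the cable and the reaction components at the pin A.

T = 138.7 kN, A_x = 122.5 kN, A_y = 64.86 kN

ΣM about A: T·sin28°·3.6 − 50·1.8 − 65·1.9 − 15·1.4 = 0 → T = 234.5/(3.6·0.469472) = 138.749 ≈ 138.7 kN.
ΣF_x = 0: A_x − T·cos28° = 0 → A_x = 138.749 × 0.882948 = 122.5 kN.
ΣF_y = 0: A_y + T·sin28° − 50 − 65 − 15 = 0 → A_y = 130 − 138.749 × 0.469472 = 64.86 kN.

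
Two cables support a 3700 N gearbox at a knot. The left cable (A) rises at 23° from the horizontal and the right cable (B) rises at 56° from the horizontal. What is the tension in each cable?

ΣF_x = 0: −T_A·cos23° + T_B·cos56° = 0 → T_B = 1.64613·T_A.
ΣF_y = 0: T_A·sin23° + T_B·sin56° = 3700.
Substitute: T_A·(0.390731 + 1.64613·0.829038) = 3700 → T_A = 2107.74 ≈ 2108 N.
Then T_B = 1.64613 × 2107.74 = 3470 N.

T_A = 2108 N, T_B = 3470 N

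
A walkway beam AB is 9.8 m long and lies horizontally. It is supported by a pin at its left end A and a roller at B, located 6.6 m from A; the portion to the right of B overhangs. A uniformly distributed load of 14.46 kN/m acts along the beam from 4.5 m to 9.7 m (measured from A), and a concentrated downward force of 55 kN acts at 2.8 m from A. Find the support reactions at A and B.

A_x = 0, A_y = 25.97 kN, B_y = 104.2 kN

Resultant of the distributed load: 14.46 × 5.2 = 75.192 kN at 7.1 m from A.
Taking moments about A: B_y·6.6 − (14.46·5.2)·7.1 − 55·2.8 = 0 → B_y = 687.8632/6.6 = 104.222 ≈ 104.2 kN.
ΣF_y = 0: A_y + 104.222 − 14.46·5.2 − 55 = 0 → A_y = 25.97 kN.
ΣF_x = 0: no horizontal applied forces, so A_x = 0.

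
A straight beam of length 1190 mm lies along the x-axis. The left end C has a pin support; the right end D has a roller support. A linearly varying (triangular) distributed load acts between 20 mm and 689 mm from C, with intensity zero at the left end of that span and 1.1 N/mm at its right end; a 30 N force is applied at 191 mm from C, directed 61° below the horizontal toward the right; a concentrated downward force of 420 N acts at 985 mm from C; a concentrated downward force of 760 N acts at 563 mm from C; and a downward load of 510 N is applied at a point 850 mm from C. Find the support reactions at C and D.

Resultant of the triangular load: ½ × 1.1 × 669 = 367.95 N, acting at 466 mm from C (one-third of the span from the peak).
Taking moments about C: D_y·1190 − (½·1.1·669)·466 − 30·sin61°·191 − 420·985 − 760·563 − 510·850 = 0 → D_y = 1451560/1190 = 1219.8 ≈ 1220 N.
ΣF_y = 0: C_y + 1219.8 − ½·1.1·669 − 30·sin61° − 420 − 760 − 510 = 0 → C_y = 864.4 N.
ΣF_x = 0: C_x + 30·cos61° = 0 → C_x = -14.54 N.

C_x = -14.54 N, C_y = 864.4 N, D_y = 1220 N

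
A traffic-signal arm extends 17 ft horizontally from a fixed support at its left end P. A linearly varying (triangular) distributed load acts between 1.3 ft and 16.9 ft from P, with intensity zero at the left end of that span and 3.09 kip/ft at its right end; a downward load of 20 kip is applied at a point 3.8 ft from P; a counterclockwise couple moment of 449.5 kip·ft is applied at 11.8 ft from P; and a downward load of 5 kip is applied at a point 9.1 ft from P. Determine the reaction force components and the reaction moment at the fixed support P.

Resultant of the triangular load: ½ × 3.09 × 15.6 = 24.102 kip, acting at 11.7 ft from P (one-third of the span from the peak).
ΣF_x = 0: P_x = 0.
ΣF_y = 0: P_y − ½·3.09·15.6 − 20 − 5 = 0 → P_y = 49.10 kip.
ΣM about P: M_P − (½·3.09·15.6)·11.7 − 20·3.8 + 449.5 − 5·9.1 = 0 → M_P = -46.01 kip·ft.

P_x = 0, P_y = 49.10 kip, M_P = -46.01 kip·ft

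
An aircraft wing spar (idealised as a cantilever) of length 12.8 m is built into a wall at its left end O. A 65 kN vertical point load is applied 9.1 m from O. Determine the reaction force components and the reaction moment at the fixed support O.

O_x = 0, O_y = 65.00 kN, M_O = 591.5 kN·m

ΣF_x = 0: O_x = 0.
ΣF_y = 0: O_y − 65 = 0 → O_y = 65.00 kN.
ΣM about O: M_O − 65·9.1 = 0 → M_O = 591.5 kN·m.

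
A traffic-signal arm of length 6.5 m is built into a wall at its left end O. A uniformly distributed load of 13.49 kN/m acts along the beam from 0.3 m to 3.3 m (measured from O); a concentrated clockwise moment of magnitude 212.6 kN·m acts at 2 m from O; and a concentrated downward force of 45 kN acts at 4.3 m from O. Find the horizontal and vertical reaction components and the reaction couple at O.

O_x = 0, O_y = 85.47 kN, M_O = 478.9 kN·m

Resultant of the distributed load: 13.49 × 3 = 40.47 kN at 1.8 m from O.
ΣF_x = 0: O_x = 0.
ΣF_y = 0: O_y − 13.49·3 − 45 = 0 → O_y = 85.47 kN.
ΣM about O: M_O − (13.49·3)·1.8 − 212.6 − 45·4.3 = 0 → M_O = 478.9 kN·m.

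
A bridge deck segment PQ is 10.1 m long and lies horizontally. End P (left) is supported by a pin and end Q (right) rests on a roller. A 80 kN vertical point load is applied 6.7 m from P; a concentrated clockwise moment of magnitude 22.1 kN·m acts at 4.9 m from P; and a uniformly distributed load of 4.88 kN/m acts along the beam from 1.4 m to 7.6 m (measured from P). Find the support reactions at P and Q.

Resultant of the distributed load: 4.88 × 6.2 = 30.256 kN at 4.5 m from P.
ΣM about P: Q_y·10.1 − 80·6.7 − 22.1 − (4.88·6.2)·4.5 = 0 → Q_y = 694.252/10.1 = 68.7378 ≈ 68.74 kN.
ΣF_y = 0: P_y + 68.7378 − 80 − 4.88·6.2 = 0 → P_y = 41.52 kN.
ΣF_x = 0: no horizontal applied forces, so P_x = 0.

P_x = 0, P_y = 41.52 kN, Q_y = 68.74 kN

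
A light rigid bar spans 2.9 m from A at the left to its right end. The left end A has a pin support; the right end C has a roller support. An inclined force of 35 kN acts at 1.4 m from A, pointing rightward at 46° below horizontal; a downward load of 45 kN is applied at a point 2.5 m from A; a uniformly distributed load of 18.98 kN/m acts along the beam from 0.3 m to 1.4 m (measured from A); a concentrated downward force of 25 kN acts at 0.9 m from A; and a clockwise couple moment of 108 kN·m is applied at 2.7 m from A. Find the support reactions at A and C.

A_x = -24.31 kN, A_y = 13.99 kN, C_y = 102.1 kN

Resultant of the distributed load: 18.98 × 1.1 = 20.878 kN at 0.85 m from A.
ΣM about A: C_y·2.9 − 35·sin46°·1.4 − 45·2.5 − (18.98·1.1)·0.85 − 25·0.9 − 108 = 0 → C_y = 295.994/2.9 = 102.067 ≈ 102.1 kN.
ΣF_y = 0: A_y + 102.067 − 35·sin46° − 45 − 18.98·1.1 − 25 = 0 → A_y = 13.99 kN.
ΣF_x = 0: A_x + 35·cos46° = 0 → A_x = -24.31 kN.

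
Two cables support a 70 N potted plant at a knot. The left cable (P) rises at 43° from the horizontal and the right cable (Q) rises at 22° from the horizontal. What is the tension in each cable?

T_P = 71.61 N, T_Q = 56.49 N

ΣF_x = 0: −T_P·cos43° + T_Q·cos22° = 0 → T_Q = 0.78879·T_P.
ΣF_y = 0: T_P·sin43° + T_Q·sin22° = 70.
Substitute: T_P·(0.681998 + 0.78879·0.374607) = 70 → T_P = 71.6124 ≈ 71.61 N.
Then T_Q = 0.78879 × 71.6124 = 56.49 N.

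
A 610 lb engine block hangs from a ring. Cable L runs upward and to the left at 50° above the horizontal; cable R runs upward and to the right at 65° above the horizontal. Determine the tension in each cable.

ΣF_x = 0: −T_L·cos50° + T_R·cos65° = 0 → T_R = 1.52097·T_L.
ΣF_y = 0: T_L·sin50° + T_R·sin65° = 610.
Substitute: T_L·(0.766044 + 1.52097·0.906308) = 610 → T_L = 284.447 ≈ 284.4 lb.
Then T_R = 1.52097 × 284.447 = 432.6 lb.

T_L = 284.4 lb, T_R = 432.6 lb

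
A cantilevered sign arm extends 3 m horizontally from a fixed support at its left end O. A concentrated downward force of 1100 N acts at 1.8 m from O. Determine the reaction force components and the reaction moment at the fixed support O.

O_x = 0, O_y = 1100 N, M_O = 1980 N·m

ΣF_x = 0: O_x = 0.
ΣF_y = 0: O_y − 1100 = 0 → O_y = 1100 N.
ΣM about O: M_O − 1100·1.8 = 0 → M_O = 1980 N·m.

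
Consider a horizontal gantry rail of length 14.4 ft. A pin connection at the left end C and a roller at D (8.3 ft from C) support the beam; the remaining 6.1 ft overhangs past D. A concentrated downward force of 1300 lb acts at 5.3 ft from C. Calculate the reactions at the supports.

ΣM about C: D_y·8.3 − 1300·5.3 = 0 → D_y = 6890/8.3 = 830.12 ≈ 830.1 lb.
ΣF_y = 0: C_y + 830.12 − 1300 = 0 → C_y = 469.9 lb.
ΣF_x = 0: no horizontal applied forces, so C_x = 0.

C_x = 0, C_y = 469.9 lb, D_y = 830.1 lb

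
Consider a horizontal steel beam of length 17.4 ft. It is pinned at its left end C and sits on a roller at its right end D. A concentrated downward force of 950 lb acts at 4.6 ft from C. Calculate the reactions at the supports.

C_x = 0, C_y = 698.9 lb, D_y = 251.1 lb

Moments about C: D_y·17.4 − 950·4.6 = 0 → D_y = 4370/17.4 = 251.149 ≈ 251.1 lb.
ΣF_y = 0: C_y + 251.149 − 950 = 0 → C_y = 698.9 lb.
ΣF_x = 0: no horizontal applied forces, so C_x = 0.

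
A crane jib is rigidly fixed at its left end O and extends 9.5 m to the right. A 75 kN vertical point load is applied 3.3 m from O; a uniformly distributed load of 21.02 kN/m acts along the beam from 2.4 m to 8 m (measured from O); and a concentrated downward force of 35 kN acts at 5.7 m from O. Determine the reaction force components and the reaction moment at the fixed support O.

O_x = 0, O_y = 227.7 kN, M_O = 1059 kN·m

Resultant of the distributed load: 21.02 × 5.6 = 117.712 kN at 5.2 m from O.
ΣF_x = 0: O_x = 0.
ΣF_y = 0: O_y − 75 − 21.02·5.6 − 35 = 0 → O_y = 227.7 kN.
ΣM about O: M_O − 75·3.3 − (21.02·5.6)·5.2 − 35·5.7 = 0 → M_O = 1059 kN·m.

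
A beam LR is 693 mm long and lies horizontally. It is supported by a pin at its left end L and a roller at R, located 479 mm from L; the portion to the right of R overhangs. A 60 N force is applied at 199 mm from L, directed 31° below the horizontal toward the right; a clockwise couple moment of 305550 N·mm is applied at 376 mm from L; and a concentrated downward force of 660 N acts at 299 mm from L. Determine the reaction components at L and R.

Moments about L: R_y·479 − 60·sin31°·199 − 305550 − 660·299 = 0 → R_y = 509040/479 = 1062.71 ≈ 1063 N.
ΣF_y = 0: L_y + 1062.71 − 60·sin31° − 660 = 0 → L_y = -371.8 N.
ΣF_x = 0: L_x + 60·cos31° = 0 → L_x = -51.43 N.

L_x = -51.43 N, L_y = -371.8 N, R_y = 1063 N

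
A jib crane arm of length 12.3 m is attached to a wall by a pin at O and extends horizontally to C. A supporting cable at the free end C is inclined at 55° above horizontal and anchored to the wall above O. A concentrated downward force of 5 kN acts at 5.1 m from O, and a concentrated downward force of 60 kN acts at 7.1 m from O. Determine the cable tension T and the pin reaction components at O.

ΣM about O: T·sin55°·12.3 − 5·5.1 − 60·7.1 = 0 → T = 451.5/(12.3·0.819152) = 44.8114 ≈ 44.81 kN.
ΣF_x = 0: O_x − T·cos55° = 0 → O_x = 44.8114 × 0.573576 = 25.70 kN.
ΣF_y = 0: O_y + T·sin55° − 5 − 60 = 0 → O_y = 65 − 44.8114 × 0.819152 = 28.29 kN.

T = 44.81 kN, O_x = 25.70 kN, O_y = 28.29 kN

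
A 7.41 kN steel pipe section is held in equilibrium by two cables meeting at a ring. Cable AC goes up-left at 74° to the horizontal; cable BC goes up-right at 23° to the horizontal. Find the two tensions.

ΣF_x = 0: −T_AC·cos74° + T_BC·cos23° = 0 → T_BC = 0.299442·T_AC.
ΣF_y = 0: T_AC·sin74° + T_BC·sin23° = 7.41.
Substitute: T_AC·(0.961262 + 0.299442·0.390731) = 7.41 → T_AC = 6.87216 ≈ 6.872 kN.
Then T_BC = 0.299442 × 6.87216 = 2.058 kN.

T_AC = 6.872 kN, T_BC = 2.058 kN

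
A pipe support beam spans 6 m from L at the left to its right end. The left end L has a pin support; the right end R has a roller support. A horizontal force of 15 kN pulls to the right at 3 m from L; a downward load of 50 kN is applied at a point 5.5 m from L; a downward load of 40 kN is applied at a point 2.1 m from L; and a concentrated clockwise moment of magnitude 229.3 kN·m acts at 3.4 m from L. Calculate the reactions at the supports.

Taking moments about L: R_y·6 − 50·5.5 − 40·2.1 − 229.3 = 0 → R_y = 588.3/6 = 98.05 kN.
ΣF_y = 0: L_y + 98.05 − 50 − 40 = 0 → L_y = -8.050 kN.
ΣF_x = 0: L_x + 15 = 0 → L_x = -15.00 kN.

L_x = -15.00 kN, L_y = -8.050 kN, R_y = 98.05 kN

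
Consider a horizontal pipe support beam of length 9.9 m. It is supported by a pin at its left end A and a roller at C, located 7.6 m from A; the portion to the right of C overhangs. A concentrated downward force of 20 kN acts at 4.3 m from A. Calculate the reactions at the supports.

A_x = 0, A_y = 8.684 kN, C_y = 11.32 kN

ΣM about A: C_y·7.6 − 20·4.3 = 0 → C_y = 86/7.6 = 11.3158 ≈ 11.32 kN.
ΣF_y = 0: A_y + 11.3158 − 20 = 0 → A_y = 8.684 kN.
ΣF_x = 0: no horizontal applied forces, so A_x = 0.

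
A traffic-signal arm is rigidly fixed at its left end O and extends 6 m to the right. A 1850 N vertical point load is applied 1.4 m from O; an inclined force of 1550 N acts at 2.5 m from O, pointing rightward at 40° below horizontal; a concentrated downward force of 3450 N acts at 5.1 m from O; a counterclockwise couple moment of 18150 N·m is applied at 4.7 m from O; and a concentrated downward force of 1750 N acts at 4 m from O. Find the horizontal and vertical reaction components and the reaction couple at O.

ΣF_x = 0: O_x + 1550·cos40° = 0 → O_x = -1187 N.
ΣF_y = 0: O_y − 1850 − 1550·sin40° − 3450 − 1750 = 0 → O_y = 8046 N.
ΣM about O: M_O − 1850·1.4 − 1550·sin40°·2.5 − 3450·5.1 + 18150 − 1750·4 = 0 → M_O = 11530 N·m.

O_x = -1187 N, O_y = 8046 N, M_O = 11530 N·m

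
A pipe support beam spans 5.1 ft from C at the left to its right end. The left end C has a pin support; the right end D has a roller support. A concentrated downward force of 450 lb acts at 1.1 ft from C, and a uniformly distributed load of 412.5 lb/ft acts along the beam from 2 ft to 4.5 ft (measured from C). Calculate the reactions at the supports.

Resultant of the distributed load: 412.5 × 2.5 = 1031.25 lb at 3.25 ft from C.
Taking moments about C: D_y·5.1 − 450·1.1 − (412.5·2.5)·3.25 = 0 → D_y = 3846.5625/5.1 = 754.228 ≈ 754.2 lb.
ΣF_y = 0: C_y + 754.228 − 450 − 412.5·2.5 = 0 → C_y = 727.0 lb.
ΣF_x = 0: no horizontal applied forces, so C_x = 0.

C_x = 0, C_y = 727.0 lb, D_y = 754.2 lb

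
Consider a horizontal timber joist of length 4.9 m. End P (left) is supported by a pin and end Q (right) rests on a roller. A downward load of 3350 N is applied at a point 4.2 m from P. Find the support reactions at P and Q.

ΣM about P: Q_y·4.9 − 3350·4.2 = 0 → Q_y = 14070/4.9 = 2871.43 ≈ 2871 N.
ΣF_y = 0: P_y + 2871.43 − 3350 = 0 → P_y = 478.6 N.
ΣF_x = 0: no horizontal applied forces, so P_x = 0.

P_x = 0, P_y = 478.6 N, Q_y = 2871 N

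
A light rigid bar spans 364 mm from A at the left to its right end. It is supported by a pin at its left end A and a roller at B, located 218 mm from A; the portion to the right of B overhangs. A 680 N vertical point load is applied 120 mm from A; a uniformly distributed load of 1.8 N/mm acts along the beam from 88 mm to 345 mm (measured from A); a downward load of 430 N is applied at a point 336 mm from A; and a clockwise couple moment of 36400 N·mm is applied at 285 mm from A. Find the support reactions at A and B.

Resultant of the distributed load: 1.8 × 257 = 462.6 N at 216.5 mm from A.
Moments about A: B_y·218 − 680·120 − (1.8·257)·216.5 − 430·336 − 36400 = 0 → B_y = 362632.9/218 = 1663.45 ≈ 1663 N.
ΣF_y = 0: A_y + 1663.45 − 680 − 1.8·257 − 430 = 0 → A_y = -90.85 N.
ΣF_x = 0: no horizontal applied forces, so A_x = 0.

A_x = 0, A_y = -90.85 N, B_y = 1663 N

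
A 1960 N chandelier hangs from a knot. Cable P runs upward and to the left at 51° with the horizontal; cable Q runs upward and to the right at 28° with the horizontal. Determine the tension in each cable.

ΣF_x = 0: −T_P·cos51° + T_Q·cos28° = 0 → T_Q = 0.712749·T_P.
ΣF_y = 0: T_P·sin51° + T_Q·sin28° = 1960.
Substitute: T_P·(0.777146 + 0.712749·0.469472) = 1960 → T_P = 1762.97 ≈ 1763 N.
Then T_Q = 0.712749 × 1762.97 = 1257 N.

T_P = 1763 N, T_Q = 1257 N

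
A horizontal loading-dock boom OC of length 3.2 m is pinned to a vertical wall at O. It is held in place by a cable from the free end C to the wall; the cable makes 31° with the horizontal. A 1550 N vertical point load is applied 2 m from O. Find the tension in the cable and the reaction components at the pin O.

ΣM about O: T·sin31°·3.2 − 1550·2 = 0 → T = 3100/(3.2·0.515038) = 1880.93 ≈ 1881 N.
ΣF_x = 0: O_x − T·cos31° = 0 → O_x = 1880.93 × 0.857167 = 1612 N.
ΣF_y = 0: O_y + T·sin31° − 1550 = 0 → O_y = 1550 − 1880.93 × 0.515038 = 581.2 N.

T = 1881 N, O_x = 1612 N, O_y = 581.2 N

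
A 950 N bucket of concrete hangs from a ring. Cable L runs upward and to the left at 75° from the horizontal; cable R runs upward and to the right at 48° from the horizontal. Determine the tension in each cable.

T_L = 758.0 N, T_R = 293.2 N

ΣF_x = 0: −T_L·cos75° + T_R·cos48° = 0 → T_R = 0.386799·T_L.
ΣF_y = 0: T_L·sin75° + T_R·sin48° = 950.
Substitute: T_L·(0.965926 + 0.386799·0.743145) = 950 → T_L = 757.954 ≈ 758.0 N.
Then T_R = 0.386799 × 757.954 = 293.2 N.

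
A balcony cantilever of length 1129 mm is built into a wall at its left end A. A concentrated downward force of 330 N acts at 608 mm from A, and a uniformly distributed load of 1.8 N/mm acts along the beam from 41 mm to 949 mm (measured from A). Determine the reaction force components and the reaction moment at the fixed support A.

Resultant of the distributed load: 1.8 × 908 = 1634.4 N at 495 mm from A.
ΣF_x = 0: A_x = 0.
ΣF_y = 0: A_y − 330 − 1.8·908 = 0 → A_y = 1964 N.
ΣM about A: M_A − 330·608 − (1.8·908)·495 = 0 → M_A = 1010000 N·mm.

A_x = 0, A_y = 1964 N, M_A = 1010000 N·mm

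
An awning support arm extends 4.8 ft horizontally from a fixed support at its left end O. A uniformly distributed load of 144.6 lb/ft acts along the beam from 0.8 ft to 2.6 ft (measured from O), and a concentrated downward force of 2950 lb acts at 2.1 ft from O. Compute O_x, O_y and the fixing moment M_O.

O_x = 0, O_y = 3210 lb, M_O = 6637 lb·ft

Resultant of the distributed load: 144.6 × 1.8 = 260.28 lb at 1.7 ft from O.
ΣF_x = 0: O_x = 0.
ΣF_y = 0: O_y − 144.6·1.8 − 2950 = 0 → O_y = 3210 lb.
ΣM about O: M_O − (144.6·1.8)·1.7 − 2950·2.1 = 0 → M_O = 6637 lb·ft.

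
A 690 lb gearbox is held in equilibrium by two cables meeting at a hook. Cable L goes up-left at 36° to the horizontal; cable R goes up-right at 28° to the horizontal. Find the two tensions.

ΣF_x = 0: −T_L·cos36° + T_R·cos28° = 0 → T_R = 0.916268·T_L.
ΣF_y = 0: T_L·sin36° + T_R·sin28° = 690.
Substitute: T_L·(0.587785 + 0.916268·0.469472) = 690 → T_L = 677.835 ≈ 677.8 lb.
Then T_R = 0.916268 × 677.835 = 621.1 lb.

T_L = 677.8 lb, T_R = 621.1 lb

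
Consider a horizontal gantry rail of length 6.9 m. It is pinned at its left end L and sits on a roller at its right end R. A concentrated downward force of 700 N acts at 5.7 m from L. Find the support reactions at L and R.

L_x = 0, L_y = 121.7 N, R_y = 578.3 N

ΣM about L: R_y·6.9 − 700·5.7 = 0 → R_y = 3990/6.9 = 578.261 ≈ 578.3 N.
ΣF_y = 0: L_y + 578.261 − 700 = 0 → L_y = 121.7 N.
ΣF_x = 0: no horizontal applied forces, so L_x = 0.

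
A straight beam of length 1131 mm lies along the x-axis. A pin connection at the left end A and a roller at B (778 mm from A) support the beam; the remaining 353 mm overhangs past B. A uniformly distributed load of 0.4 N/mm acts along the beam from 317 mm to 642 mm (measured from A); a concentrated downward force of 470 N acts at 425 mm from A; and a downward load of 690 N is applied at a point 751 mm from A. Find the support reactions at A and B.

Resultant of the distributed load: 0.4 × 325 = 130 N at 479.5 mm from A.
ΣM about A: B_y·778 − (0.4·325)·479.5 − 470·425 − 690·751 = 0 → B_y = 780275/778 = 1002.92 ≈ 1003 N.
ΣF_y = 0: A_y + 1002.92 − 0.4·325 − 470 − 690 = 0 → A_y = 287.1 N.
ΣF_x = 0: no horizontal applied forces, so A_x = 0.

A_x = 0, A_y = 287.1 N, B_y = 1003 N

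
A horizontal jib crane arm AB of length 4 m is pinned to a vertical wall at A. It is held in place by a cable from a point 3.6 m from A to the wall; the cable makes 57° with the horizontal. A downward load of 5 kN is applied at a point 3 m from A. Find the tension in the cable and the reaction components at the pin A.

T = 4.968 kN, A_x = 2.706 kN, A_y = 0.8333 kN

ΣM about A: T·sin57°·3.6 − 5·3 = 0 → T = 15/(3.6·0.838671) = 4.96818 ≈ 4.968 kN.
ΣF_x = 0: A_x − T·cos57° = 0 → A_x = 4.96818 × 0.544639 = 2.706 kN.
ΣF_y = 0: A_y + T·sin57° − 5 = 0 → A_y = 5 − 4.96818 × 0.838671 = 0.8333 kN.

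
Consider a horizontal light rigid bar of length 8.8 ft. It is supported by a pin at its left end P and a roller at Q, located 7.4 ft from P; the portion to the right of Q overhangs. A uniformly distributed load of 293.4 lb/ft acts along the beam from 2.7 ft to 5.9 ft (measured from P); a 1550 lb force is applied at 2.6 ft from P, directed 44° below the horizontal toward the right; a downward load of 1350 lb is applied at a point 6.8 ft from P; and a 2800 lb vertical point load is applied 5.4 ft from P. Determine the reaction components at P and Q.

P_x = -1115 lb, P_y = 1958 lb, Q_y = 4208 lb

Resultant of the distributed load: 293.4 × 3.2 = 938.88 lb at 4.3 ft from P.
Moments about P: Q_y·7.4 − (293.4·3.2)·4.3 − 1550·sin44°·2.6 − 1350·6.8 − 2800·5.4 = 0 → Q_y = 31136.7/7.4 = 4207.66 ≈ 4208 lb.
ΣF_y = 0: P_y + 4207.66 − 293.4·3.2 − 1550·sin44° − 1350 − 2800 = 0 → P_y = 1958 lb.
ΣF_x = 0: P_x + 1550·cos44° = 0 → P_x = -1115 lb.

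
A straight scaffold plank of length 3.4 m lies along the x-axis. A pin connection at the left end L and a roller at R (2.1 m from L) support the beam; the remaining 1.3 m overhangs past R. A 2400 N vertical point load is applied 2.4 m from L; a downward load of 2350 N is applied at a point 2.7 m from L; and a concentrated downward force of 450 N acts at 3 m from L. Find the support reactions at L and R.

L_x = 0, L_y = -1207 N, R_y = 6407 N

Taking moments about L: R_y·2.1 − 2400·2.4 − 2350·2.7 − 450·3 = 0 → R_y = 13455/2.1 = 6407.14 ≈ 6407 N.
ΣF_y = 0: L_y + 6407.14 − 2400 − 2350 − 450 = 0 → L_y = -1207 N.
ΣF_x = 0: no horizontal applied forces, so L_x = 0.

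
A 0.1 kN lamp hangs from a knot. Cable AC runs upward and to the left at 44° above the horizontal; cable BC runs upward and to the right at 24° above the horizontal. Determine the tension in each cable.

ΣF_x = 0: −T_AC·cos44° + T_BC·cos24° = 0 → T_BC = 0.787415·T_AC.
ΣF_y = 0: T_AC·sin44° + T_BC·sin24° = 0.1.
Substitute: T_AC·(0.694658 + 0.787415·0.406737) = 0.1 → T_AC = 0.0985291 ≈ 0.09853 kN.
Then T_BC = 0.787415 × 0.0985291 = 0.07758 kN.

T_AC = 0.09853 kN, T_BC = 0.07758 kN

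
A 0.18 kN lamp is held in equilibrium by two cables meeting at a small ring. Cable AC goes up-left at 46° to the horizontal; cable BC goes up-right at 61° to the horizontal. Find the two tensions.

ΣF_x = 0: −T_AC·cos46° + T_BC·cos61° = 0 → T_BC = 1.43285·T_AC.
ΣF_y = 0: T_AC·sin46° + T_BC·sin61° = 0.18.
Substitute: T_AC·(0.71934 + 1.43285·0.87462) = 0.18 → T_AC = 0.0912529 ≈ 0.09125 kN.
Then T_BC = 1.43285 × 0.0912529 = 0.1308 kN.

T_AC = 0.09125 kN, T_BC = 0.1308 kN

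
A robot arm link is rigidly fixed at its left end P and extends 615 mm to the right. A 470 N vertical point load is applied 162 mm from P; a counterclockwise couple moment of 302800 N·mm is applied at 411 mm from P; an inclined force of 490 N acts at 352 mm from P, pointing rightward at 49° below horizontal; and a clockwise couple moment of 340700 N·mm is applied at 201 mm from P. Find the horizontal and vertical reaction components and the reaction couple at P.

ΣF_x = 0: P_x + 490·cos49° = 0 → P_x = -321.5 N.
ΣF_y = 0: P_y − 470 − 490·sin49° = 0 → P_y = 839.8 N.
ΣM about P: M_P − 470·162 + 302800 − 490·sin49°·352 − 340700 = 0 → M_P = 244200 N·mm.

P_x = -321.5 N, P_y = 839.8 N, M_P = 244200 N·mm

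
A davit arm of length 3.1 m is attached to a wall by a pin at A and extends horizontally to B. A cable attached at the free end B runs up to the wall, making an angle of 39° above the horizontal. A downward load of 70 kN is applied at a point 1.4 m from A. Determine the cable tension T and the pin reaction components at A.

ΣM about A: T·sin39°·3.1 − 70·1.4 = 0 → T = 98/(3.1·0.62932) = 50.2334 ≈ 50.23 kN.
ΣF_x = 0: A_x − T·cos39° = 0 → A_x = 50.2334 × 0.777146 = 39.04 kN.
ΣF_y = 0: A_y + T·sin39° − 70 = 0 → A_y = 70 − 50.2334 × 0.62932 = 38.39 kN.

T = 50.23 kN, A_x = 39.04 kN, A_y = 38.39 kN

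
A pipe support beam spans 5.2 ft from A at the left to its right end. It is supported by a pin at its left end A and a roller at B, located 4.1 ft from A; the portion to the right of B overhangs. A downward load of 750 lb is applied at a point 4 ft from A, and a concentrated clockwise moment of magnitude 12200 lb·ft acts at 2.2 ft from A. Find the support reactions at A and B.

ΣM about A: B_y·4.1 − 750·4 − 12200 = 0 → B_y = 15200/4.1 = 3707.32 ≈ 3707 lb.
ΣF_y = 0: A_y + 3707.32 − 750 = 0 → A_y = -2957 lb.
ΣF_x = 0: no horizontal applied forces, so A_x = 0.

A_x = 0, A_y = -2957 lb, B_y = 3707 lb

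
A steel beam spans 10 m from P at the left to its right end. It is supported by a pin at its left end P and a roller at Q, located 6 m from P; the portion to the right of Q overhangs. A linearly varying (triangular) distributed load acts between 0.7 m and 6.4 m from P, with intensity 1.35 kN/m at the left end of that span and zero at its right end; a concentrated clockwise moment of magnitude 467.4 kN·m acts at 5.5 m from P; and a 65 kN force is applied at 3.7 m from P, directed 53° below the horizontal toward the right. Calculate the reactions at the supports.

Resultant of the triangular load: ½ × 1.35 × 5.7 = 3.8475 kN, acting at 2.6 m from P (one-third of the span from the peak).
ΣM about P: Q_y·6 − (½·1.35·5.7)·2.6 − 467.4 − 65·sin53°·3.7 = 0 → Q_y = 669.475/6 = 111.579 ≈ 111.6 kN.
ΣF_y = 0: P_y + 111.579 − ½·1.35·5.7 − 65·sin53° = 0 → P_y = -55.82 kN.
ΣF_x = 0: P_x + 65·cos53° = 0 → P_x = -39.12 kN.

P_x = -39.12 kN, P_y = -55.82 kN, Q_y = 111.6 kN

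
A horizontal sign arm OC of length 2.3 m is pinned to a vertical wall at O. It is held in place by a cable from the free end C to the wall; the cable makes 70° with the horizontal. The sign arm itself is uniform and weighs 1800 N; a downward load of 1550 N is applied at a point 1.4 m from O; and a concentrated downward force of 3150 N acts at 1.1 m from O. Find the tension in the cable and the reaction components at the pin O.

ΣM about O: T·sin70°·2.3 − 1800·1.15 − 1550·1.4 − 3150·1.1 = 0 → T = 7705/(2.3·0.939693) = 3564.99 ≈ 3565 N.
ΣF_x = 0: O_x − T·cos70° = 0 → O_x = 3564.99 × 0.34202 = 1219 N.
ΣF_y = 0: O_y + T·sin70° − 1800 − 1550 − 3150 = 0 → O_y = 6500 − 3564.99 × 0.939693 = 3150 N.

T = 3565 N, O_x = 1219 N, O_y = 3150 N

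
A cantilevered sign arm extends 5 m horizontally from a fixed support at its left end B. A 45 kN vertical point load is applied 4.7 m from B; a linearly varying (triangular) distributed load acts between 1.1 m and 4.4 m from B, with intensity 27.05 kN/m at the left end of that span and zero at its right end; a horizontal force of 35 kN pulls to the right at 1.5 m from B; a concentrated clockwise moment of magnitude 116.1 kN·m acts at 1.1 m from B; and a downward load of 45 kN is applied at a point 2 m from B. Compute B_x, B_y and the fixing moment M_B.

Resultant of the triangular load: ½ × 27.05 × 3.3 = 44.6325 kN, acting at 2.2 m from B (one-third of the span from the peak).
ΣF_x = 0: B_x + 35 = 0 → B_x = -35.00 kN.
ΣF_y = 0: B_y − 45 − ½·27.05·3.3 − 45 = 0 → B_y = 134.6 kN.
ΣM about B: M_B − 45·4.7 − (½·27.05·3.3)·2.2 − 116.1 − 45·2 = 0 → M_B = 515.8 kN·m.

B_x = -35.00 kN, B_y = 134.6 kN, M_B = 515.8 kN·m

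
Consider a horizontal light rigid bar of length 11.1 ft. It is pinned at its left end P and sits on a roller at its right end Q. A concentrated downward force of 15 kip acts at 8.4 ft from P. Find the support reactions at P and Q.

P_x = 0, P_y = 3.649 kip, Q_y = 11.35 kip

ΣM about P: Q_y·11.1 − 15·8.4 = 0 → Q_y = 126/11.1 = 11.3514 ≈ 11.35 kip.
ΣF_y = 0: P_y + 11.3514 − 15 = 0 → P_y = 3.649 kip.
ΣF_x = 0: no horizontal applied forces, so P_x = 0.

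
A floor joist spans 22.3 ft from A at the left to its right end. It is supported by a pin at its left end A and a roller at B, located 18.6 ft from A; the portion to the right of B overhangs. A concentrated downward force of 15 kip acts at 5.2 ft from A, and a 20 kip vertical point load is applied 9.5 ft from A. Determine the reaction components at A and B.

ΣM about A: B_y·18.6 − 15·5.2 − 20·9.5 = 0 → B_y = 268/18.6 = 14.4086 ≈ 14.41 kip.
ΣF_y = 0: A_y + 14.4086 − 15 − 20 = 0 → A_y = 20.59 kip.
ΣF_x = 0: no horizontal applied forces, so A_x = 0.

A_x = 0, A_y = 20.59 kip, B_y = 14.41 kip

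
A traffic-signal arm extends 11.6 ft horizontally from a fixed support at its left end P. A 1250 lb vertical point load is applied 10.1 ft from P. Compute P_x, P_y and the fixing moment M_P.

P_x = 0, P_y = 1250 lb, M_P = 12620 lb·ft

ΣF_x = 0: P_x = 0.
ΣF_y = 0: P_y − 1250 = 0 → P_y = 1250 lb.
ΣM about P: M_P − 1250·10.1 = 0 → M_P = 12620 lb·ft.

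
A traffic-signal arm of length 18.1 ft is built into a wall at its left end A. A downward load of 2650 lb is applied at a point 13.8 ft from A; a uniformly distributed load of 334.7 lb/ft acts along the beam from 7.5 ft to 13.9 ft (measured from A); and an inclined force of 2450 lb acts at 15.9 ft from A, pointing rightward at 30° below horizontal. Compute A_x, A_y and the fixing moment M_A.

A_x = -2122 lb, A_y = 6017 lb, M_A = 78970 lb·ft

Resultant of the distributed load: 334.7 × 6.4 = 2142.08 lb at 10.7 ft from A.
ΣF_x = 0: A_x + 2450·cos30° = 0 → A_x = -2122 lb.
ΣF_y = 0: A_y − 2650 − 334.7·6.4 − 2450·sin30° = 0 → A_y = 6017 lb.
ΣM about A: M_A − 2650·13.8 − (334.7·6.4)·10.7 − 2450·sin30°·15.9 = 0 → M_A = 78970 lb·ft.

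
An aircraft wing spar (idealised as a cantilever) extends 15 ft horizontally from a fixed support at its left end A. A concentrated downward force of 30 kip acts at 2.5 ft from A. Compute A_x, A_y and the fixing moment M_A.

A_x = 0, A_y = 30.00 kip, M_A = 75.00 kip·ft

ΣF_x = 0: A_x = 0.
ΣF_y = 0: A_y − 30 = 0 → A_y = 30.00 kip.
ΣM about A: M_A − 30·2.5 = 0 → M_A = 75.00 kip·ft.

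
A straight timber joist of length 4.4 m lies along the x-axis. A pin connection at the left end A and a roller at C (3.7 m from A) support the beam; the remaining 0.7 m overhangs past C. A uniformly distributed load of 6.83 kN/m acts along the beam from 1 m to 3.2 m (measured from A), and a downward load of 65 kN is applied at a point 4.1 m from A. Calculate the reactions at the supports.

Resultant of the distributed load: 6.83 × 2.2 = 15.026 kN at 2.1 m from A.
ΣM about A: C_y·3.7 − (6.83·2.2)·2.1 − 65·4.1 = 0 → C_y = 298.0546/3.7 = 80.5553 ≈ 80.56 kN.
ΣF_y = 0: A_y + 80.5553 − 6.83·2.2 − 65 = 0 → A_y = -0.5293 kN.
ΣF_x = 0: no horizontal applied forces, so A_x = 0.

A_x = 0, A_y = -0.5293 kN, C_y = 80.56 kN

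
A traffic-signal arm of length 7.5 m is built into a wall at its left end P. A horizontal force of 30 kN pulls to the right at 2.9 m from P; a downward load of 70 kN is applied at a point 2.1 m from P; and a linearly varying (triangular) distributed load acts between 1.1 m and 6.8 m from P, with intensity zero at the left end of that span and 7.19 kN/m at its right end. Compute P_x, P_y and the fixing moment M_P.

P_x = -30.00 kN, P_y = 90.49 kN, M_P = 247.4 kN·m

Resultant of the triangular load: ½ × 7.19 × 5.7 = 20.4915 kN, acting at 4.9 m from P (one-third of the span from the peak).
ΣF_x = 0: P_x + 30 = 0 → P_x = -30.00 kN.
ΣF_y = 0: P_y − 70 − ½·7.19·5.7 = 0 → P_y = 90.49 kN.
ΣM about P: M_P − 70·2.1 − (½·7.19·5.7)·4.9 = 0 → M_P = 247.4 kN·m.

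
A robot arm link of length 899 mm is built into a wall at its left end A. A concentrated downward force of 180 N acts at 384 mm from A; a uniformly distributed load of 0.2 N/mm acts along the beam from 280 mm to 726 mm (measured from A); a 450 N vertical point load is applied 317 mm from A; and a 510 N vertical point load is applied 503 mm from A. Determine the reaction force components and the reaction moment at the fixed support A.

A_x = 0, A_y = 1229 N, M_A = 513200 N·mm

Resultant of the distributed load: 0.2 × 446 = 89.2 N at 503 mm from A.
ΣF_x = 0: A_x = 0.
ΣF_y = 0: A_y − 180 − 0.2·446 − 450 − 510 = 0 → A_y = 1229 N.
ΣM about A: M_A − 180·384 − (0.2·446)·503 − 450·317 − 510·503 = 0 → M_A = 513200 N·mm.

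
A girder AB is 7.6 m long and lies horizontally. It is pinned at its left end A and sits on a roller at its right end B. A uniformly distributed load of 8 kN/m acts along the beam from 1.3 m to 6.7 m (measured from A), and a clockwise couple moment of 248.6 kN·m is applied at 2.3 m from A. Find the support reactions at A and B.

A_x = 0, A_y = -12.25 kN, B_y = 55.45 kN

Resultant of the distributed load: 8 × 5.4 = 43.2 kN at 4 m from A.
Moments about A: B_y·7.6 − (8·5.4)·4 − 248.6 = 0 → B_y = 421.4/7.6 = 55.4474 ≈ 55.45 kN.
ΣF_y = 0: A_y + 55.4474 − 8·5.4 = 0 → A_y = -12.25 kN.
ΣF_x = 0: no horizontal applied forces, so A_x = 0.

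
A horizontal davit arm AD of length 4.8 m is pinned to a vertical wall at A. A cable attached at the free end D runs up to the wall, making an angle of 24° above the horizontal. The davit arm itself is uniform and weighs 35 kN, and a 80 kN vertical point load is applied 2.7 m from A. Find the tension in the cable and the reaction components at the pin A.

ΣM about A: T·sin24°·4.8 − 35·2.4 − 80·2.7 = 0 → T = 300/(4.8·0.406737) = 153.662 ≈ 153.7 kN.
ΣF_x = 0: A_x − T·cos24° = 0 → A_x = 153.662 × 0.913545 = 140.4 kN.
ΣF_y = 0: A_y + T·sin24° − 35 − 80 = 0 → A_y = 115 − 153.662 × 0.406737 = 52.50 kN.

T = 153.7 kN, A_x = 140.4 kN, A_y = 52.50 kN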